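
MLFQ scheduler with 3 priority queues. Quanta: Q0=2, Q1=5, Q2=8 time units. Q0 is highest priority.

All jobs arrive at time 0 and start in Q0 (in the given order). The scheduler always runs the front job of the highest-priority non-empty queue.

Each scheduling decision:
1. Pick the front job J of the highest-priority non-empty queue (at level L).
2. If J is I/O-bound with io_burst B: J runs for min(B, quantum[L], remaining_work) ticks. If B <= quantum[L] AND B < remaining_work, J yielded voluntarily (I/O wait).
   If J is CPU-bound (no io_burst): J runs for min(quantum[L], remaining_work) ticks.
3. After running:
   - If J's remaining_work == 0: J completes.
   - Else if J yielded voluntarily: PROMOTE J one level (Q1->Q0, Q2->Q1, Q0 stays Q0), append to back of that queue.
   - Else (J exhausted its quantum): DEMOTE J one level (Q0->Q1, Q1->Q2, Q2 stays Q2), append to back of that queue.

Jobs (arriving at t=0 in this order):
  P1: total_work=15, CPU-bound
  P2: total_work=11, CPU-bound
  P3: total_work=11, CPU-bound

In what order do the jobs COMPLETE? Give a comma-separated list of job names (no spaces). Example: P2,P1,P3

t=0-2: P1@Q0 runs 2, rem=13, quantum used, demote→Q1. Q0=[P2,P3] Q1=[P1] Q2=[]
t=2-4: P2@Q0 runs 2, rem=9, quantum used, demote→Q1. Q0=[P3] Q1=[P1,P2] Q2=[]
t=4-6: P3@Q0 runs 2, rem=9, quantum used, demote→Q1. Q0=[] Q1=[P1,P2,P3] Q2=[]
t=6-11: P1@Q1 runs 5, rem=8, quantum used, demote→Q2. Q0=[] Q1=[P2,P3] Q2=[P1]
t=11-16: P2@Q1 runs 5, rem=4, quantum used, demote→Q2. Q0=[] Q1=[P3] Q2=[P1,P2]
t=16-21: P3@Q1 runs 5, rem=4, quantum used, demote→Q2. Q0=[] Q1=[] Q2=[P1,P2,P3]
t=21-29: P1@Q2 runs 8, rem=0, completes. Q0=[] Q1=[] Q2=[P2,P3]
t=29-33: P2@Q2 runs 4, rem=0, completes. Q0=[] Q1=[] Q2=[P3]
t=33-37: P3@Q2 runs 4, rem=0, completes. Q0=[] Q1=[] Q2=[]

Answer: P1,P2,P3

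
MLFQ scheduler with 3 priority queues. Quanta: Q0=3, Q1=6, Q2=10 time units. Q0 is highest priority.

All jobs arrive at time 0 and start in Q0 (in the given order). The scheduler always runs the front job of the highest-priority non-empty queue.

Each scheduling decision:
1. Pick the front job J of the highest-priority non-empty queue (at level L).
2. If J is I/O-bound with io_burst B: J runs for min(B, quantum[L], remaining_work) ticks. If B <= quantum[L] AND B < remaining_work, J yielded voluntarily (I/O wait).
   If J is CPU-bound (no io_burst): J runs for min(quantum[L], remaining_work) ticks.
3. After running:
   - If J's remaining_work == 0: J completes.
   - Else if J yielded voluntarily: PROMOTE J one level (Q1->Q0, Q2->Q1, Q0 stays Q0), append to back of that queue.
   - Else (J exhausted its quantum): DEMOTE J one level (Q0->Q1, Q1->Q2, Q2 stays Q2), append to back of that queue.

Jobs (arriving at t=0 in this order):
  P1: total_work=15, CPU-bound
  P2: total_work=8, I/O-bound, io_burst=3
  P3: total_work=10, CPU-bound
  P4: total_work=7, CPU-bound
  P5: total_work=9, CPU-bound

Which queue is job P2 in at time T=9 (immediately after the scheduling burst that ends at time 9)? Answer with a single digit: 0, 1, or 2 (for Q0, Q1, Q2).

Answer: 0

Derivation:
t=0-3: P1@Q0 runs 3, rem=12, quantum used, demote→Q1. Q0=[P2,P3,P4,P5] Q1=[P1] Q2=[]
t=3-6: P2@Q0 runs 3, rem=5, I/O yield, promote→Q0. Q0=[P3,P4,P5,P2] Q1=[P1] Q2=[]
t=6-9: P3@Q0 runs 3, rem=7, quantum used, demote→Q1. Q0=[P4,P5,P2] Q1=[P1,P3] Q2=[]
t=9-12: P4@Q0 runs 3, rem=4, quantum used, demote→Q1. Q0=[P5,P2] Q1=[P1,P3,P4] Q2=[]
t=12-15: P5@Q0 runs 3, rem=6, quantum used, demote→Q1. Q0=[P2] Q1=[P1,P3,P4,P5] Q2=[]
t=15-18: P2@Q0 runs 3, rem=2, I/O yield, promote→Q0. Q0=[P2] Q1=[P1,P3,P4,P5] Q2=[]
t=18-20: P2@Q0 runs 2, rem=0, completes. Q0=[] Q1=[P1,P3,P4,P5] Q2=[]
t=20-26: P1@Q1 runs 6, rem=6, quantum used, demote→Q2. Q0=[] Q1=[P3,P4,P5] Q2=[P1]
t=26-32: P3@Q1 runs 6, rem=1, quantum used, demote→Q2. Q0=[] Q1=[P4,P5] Q2=[P1,P3]
t=32-36: P4@Q1 runs 4, rem=0, completes. Q0=[] Q1=[P5] Q2=[P1,P3]
t=36-42: P5@Q1 runs 6, rem=0, completes. Q0=[] Q1=[] Q2=[P1,P3]
t=42-48: P1@Q2 runs 6, rem=0, completes. Q0=[] Q1=[] Q2=[P3]
t=48-49: P3@Q2 runs 1, rem=0, completes. Q0=[] Q1=[] Q2=[]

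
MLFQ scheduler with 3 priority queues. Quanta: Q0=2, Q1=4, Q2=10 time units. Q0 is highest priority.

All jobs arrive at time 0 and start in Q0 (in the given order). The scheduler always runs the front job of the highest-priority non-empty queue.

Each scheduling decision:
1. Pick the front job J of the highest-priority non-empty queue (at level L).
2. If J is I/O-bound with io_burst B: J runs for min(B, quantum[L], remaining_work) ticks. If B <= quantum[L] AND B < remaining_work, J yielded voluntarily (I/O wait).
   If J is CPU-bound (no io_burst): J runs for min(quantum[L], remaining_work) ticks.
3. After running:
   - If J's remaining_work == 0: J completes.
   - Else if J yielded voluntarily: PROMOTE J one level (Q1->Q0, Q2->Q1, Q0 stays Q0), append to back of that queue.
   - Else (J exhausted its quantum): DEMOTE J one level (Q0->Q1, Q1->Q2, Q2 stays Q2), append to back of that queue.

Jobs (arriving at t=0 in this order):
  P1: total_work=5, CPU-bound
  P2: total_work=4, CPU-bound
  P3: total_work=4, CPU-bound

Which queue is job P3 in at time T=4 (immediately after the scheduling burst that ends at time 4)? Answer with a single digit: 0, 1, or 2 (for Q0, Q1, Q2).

t=0-2: P1@Q0 runs 2, rem=3, quantum used, demote→Q1. Q0=[P2,P3] Q1=[P1] Q2=[]
t=2-4: P2@Q0 runs 2, rem=2, quantum used, demote→Q1. Q0=[P3] Q1=[P1,P2] Q2=[]
t=4-6: P3@Q0 runs 2, rem=2, quantum used, demote→Q1. Q0=[] Q1=[P1,P2,P3] Q2=[]
t=6-9: P1@Q1 runs 3, rem=0, completes. Q0=[] Q1=[P2,P3] Q2=[]
t=9-11: P2@Q1 runs 2, rem=0, completes. Q0=[] Q1=[P3] Q2=[]
t=11-13: P3@Q1 runs 2, rem=0, completes. Q0=[] Q1=[] Q2=[]

Answer: 0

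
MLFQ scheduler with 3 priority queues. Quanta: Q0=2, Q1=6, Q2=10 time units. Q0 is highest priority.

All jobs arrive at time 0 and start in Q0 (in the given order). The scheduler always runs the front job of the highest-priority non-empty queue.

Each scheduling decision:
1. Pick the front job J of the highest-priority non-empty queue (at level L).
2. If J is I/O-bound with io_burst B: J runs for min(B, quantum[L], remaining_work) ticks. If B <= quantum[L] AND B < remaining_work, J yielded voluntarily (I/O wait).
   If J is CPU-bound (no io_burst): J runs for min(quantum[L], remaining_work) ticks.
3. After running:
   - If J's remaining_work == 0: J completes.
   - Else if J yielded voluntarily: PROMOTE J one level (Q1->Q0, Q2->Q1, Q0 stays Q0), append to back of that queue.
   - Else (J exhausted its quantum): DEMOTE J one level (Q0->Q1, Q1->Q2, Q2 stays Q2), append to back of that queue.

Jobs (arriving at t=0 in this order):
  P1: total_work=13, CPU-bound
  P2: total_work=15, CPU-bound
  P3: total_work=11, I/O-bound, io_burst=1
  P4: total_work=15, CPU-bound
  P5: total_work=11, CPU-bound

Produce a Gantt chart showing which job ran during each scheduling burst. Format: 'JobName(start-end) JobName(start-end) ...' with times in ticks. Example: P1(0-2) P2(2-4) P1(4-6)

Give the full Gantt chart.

t=0-2: P1@Q0 runs 2, rem=11, quantum used, demote→Q1. Q0=[P2,P3,P4,P5] Q1=[P1] Q2=[]
t=2-4: P2@Q0 runs 2, rem=13, quantum used, demote→Q1. Q0=[P3,P4,P5] Q1=[P1,P2] Q2=[]
t=4-5: P3@Q0 runs 1, rem=10, I/O yield, promote→Q0. Q0=[P4,P5,P3] Q1=[P1,P2] Q2=[]
t=5-7: P4@Q0 runs 2, rem=13, quantum used, demote→Q1. Q0=[P5,P3] Q1=[P1,P2,P4] Q2=[]
t=7-9: P5@Q0 runs 2, rem=9, quantum used, demote→Q1. Q0=[P3] Q1=[P1,P2,P4,P5] Q2=[]
t=9-10: P3@Q0 runs 1, rem=9, I/O yield, promote→Q0. Q0=[P3] Q1=[P1,P2,P4,P5] Q2=[]
t=10-11: P3@Q0 runs 1, rem=8, I/O yield, promote→Q0. Q0=[P3] Q1=[P1,P2,P4,P5] Q2=[]
t=11-12: P3@Q0 runs 1, rem=7, I/O yield, promote→Q0. Q0=[P3] Q1=[P1,P2,P4,P5] Q2=[]
t=12-13: P3@Q0 runs 1, rem=6, I/O yield, promote→Q0. Q0=[P3] Q1=[P1,P2,P4,P5] Q2=[]
t=13-14: P3@Q0 runs 1, rem=5, I/O yield, promote→Q0. Q0=[P3] Q1=[P1,P2,P4,P5] Q2=[]
t=14-15: P3@Q0 runs 1, rem=4, I/O yield, promote→Q0. Q0=[P3] Q1=[P1,P2,P4,P5] Q2=[]
t=15-16: P3@Q0 runs 1, rem=3, I/O yield, promote→Q0. Q0=[P3] Q1=[P1,P2,P4,P5] Q2=[]
t=16-17: P3@Q0 runs 1, rem=2, I/O yield, promote→Q0. Q0=[P3] Q1=[P1,P2,P4,P5] Q2=[]
t=17-18: P3@Q0 runs 1, rem=1, I/O yield, promote→Q0. Q0=[P3] Q1=[P1,P2,P4,P5] Q2=[]
t=18-19: P3@Q0 runs 1, rem=0, completes. Q0=[] Q1=[P1,P2,P4,P5] Q2=[]
t=19-25: P1@Q1 runs 6, rem=5, quantum used, demote→Q2. Q0=[] Q1=[P2,P4,P5] Q2=[P1]
t=25-31: P2@Q1 runs 6, rem=7, quantum used, demote→Q2. Q0=[] Q1=[P4,P5] Q2=[P1,P2]
t=31-37: P4@Q1 runs 6, rem=7, quantum used, demote→Q2. Q0=[] Q1=[P5] Q2=[P1,P2,P4]
t=37-43: P5@Q1 runs 6, rem=3, quantum used, demote→Q2. Q0=[] Q1=[] Q2=[P1,P2,P4,P5]
t=43-48: P1@Q2 runs 5, rem=0, completes. Q0=[] Q1=[] Q2=[P2,P4,P5]
t=48-55: P2@Q2 runs 7, rem=0, completes. Q0=[] Q1=[] Q2=[P4,P5]
t=55-62: P4@Q2 runs 7, rem=0, completes. Q0=[] Q1=[] Q2=[P5]
t=62-65: P5@Q2 runs 3, rem=0, completes. Q0=[] Q1=[] Q2=[]

Answer: P1(0-2) P2(2-4) P3(4-5) P4(5-7) P5(7-9) P3(9-10) P3(10-11) P3(11-12) P3(12-13) P3(13-14) P3(14-15) P3(15-16) P3(16-17) P3(17-18) P3(18-19) P1(19-25) P2(25-31) P4(31-37) P5(37-43) P1(43-48) P2(48-55) P4(55-62) P5(62-65)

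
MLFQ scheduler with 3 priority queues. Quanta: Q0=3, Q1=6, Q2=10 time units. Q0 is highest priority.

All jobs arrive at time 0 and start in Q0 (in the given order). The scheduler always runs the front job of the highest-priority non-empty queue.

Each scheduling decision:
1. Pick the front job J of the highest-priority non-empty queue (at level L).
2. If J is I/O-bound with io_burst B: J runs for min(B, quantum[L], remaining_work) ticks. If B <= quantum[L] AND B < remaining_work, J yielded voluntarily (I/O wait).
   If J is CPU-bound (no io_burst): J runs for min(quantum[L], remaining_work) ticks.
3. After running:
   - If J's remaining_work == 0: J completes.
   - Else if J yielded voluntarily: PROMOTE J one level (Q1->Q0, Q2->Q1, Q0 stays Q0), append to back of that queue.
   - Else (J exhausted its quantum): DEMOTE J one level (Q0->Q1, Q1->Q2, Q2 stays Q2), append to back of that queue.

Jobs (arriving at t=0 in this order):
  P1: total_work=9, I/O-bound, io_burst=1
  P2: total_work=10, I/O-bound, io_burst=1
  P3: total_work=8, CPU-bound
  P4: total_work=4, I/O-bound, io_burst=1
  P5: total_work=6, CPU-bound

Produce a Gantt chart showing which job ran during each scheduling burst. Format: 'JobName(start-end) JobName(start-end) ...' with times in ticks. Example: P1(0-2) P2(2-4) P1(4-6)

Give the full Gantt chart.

t=0-1: P1@Q0 runs 1, rem=8, I/O yield, promote→Q0. Q0=[P2,P3,P4,P5,P1] Q1=[] Q2=[]
t=1-2: P2@Q0 runs 1, rem=9, I/O yield, promote→Q0. Q0=[P3,P4,P5,P1,P2] Q1=[] Q2=[]
t=2-5: P3@Q0 runs 3, rem=5, quantum used, demote→Q1. Q0=[P4,P5,P1,P2] Q1=[P3] Q2=[]
t=5-6: P4@Q0 runs 1, rem=3, I/O yield, promote→Q0. Q0=[P5,P1,P2,P4] Q1=[P3] Q2=[]
t=6-9: P5@Q0 runs 3, rem=3, quantum used, demote→Q1. Q0=[P1,P2,P4] Q1=[P3,P5] Q2=[]
t=9-10: P1@Q0 runs 1, rem=7, I/O yield, promote→Q0. Q0=[P2,P4,P1] Q1=[P3,P5] Q2=[]
t=10-11: P2@Q0 runs 1, rem=8, I/O yield, promote→Q0. Q0=[P4,P1,P2] Q1=[P3,P5] Q2=[]
t=11-12: P4@Q0 runs 1, rem=2, I/O yield, promote→Q0. Q0=[P1,P2,P4] Q1=[P3,P5] Q2=[]
t=12-13: P1@Q0 runs 1, rem=6, I/O yield, promote→Q0. Q0=[P2,P4,P1] Q1=[P3,P5] Q2=[]
t=13-14: P2@Q0 runs 1, rem=7, I/O yield, promote→Q0. Q0=[P4,P1,P2] Q1=[P3,P5] Q2=[]
t=14-15: P4@Q0 runs 1, rem=1, I/O yield, promote→Q0. Q0=[P1,P2,P4] Q1=[P3,P5] Q2=[]
t=15-16: P1@Q0 runs 1, rem=5, I/O yield, promote→Q0. Q0=[P2,P4,P1] Q1=[P3,P5] Q2=[]
t=16-17: P2@Q0 runs 1, rem=6, I/O yield, promote→Q0. Q0=[P4,P1,P2] Q1=[P3,P5] Q2=[]
t=17-18: P4@Q0 runs 1, rem=0, completes. Q0=[P1,P2] Q1=[P3,P5] Q2=[]
t=18-19: P1@Q0 runs 1, rem=4, I/O yield, promote→Q0. Q0=[P2,P1] Q1=[P3,P5] Q2=[]
t=19-20: P2@Q0 runs 1, rem=5, I/O yield, promote→Q0. Q0=[P1,P2] Q1=[P3,P5] Q2=[]
t=20-21: P1@Q0 runs 1, rem=3, I/O yield, promote→Q0. Q0=[P2,P1] Q1=[P3,P5] Q2=[]
t=21-22: P2@Q0 runs 1, rem=4, I/O yield, promote→Q0. Q0=[P1,P2] Q1=[P3,P5] Q2=[]
t=22-23: P1@Q0 runs 1, rem=2, I/O yield, promote→Q0. Q0=[P2,P1] Q1=[P3,P5] Q2=[]
t=23-24: P2@Q0 runs 1, rem=3, I/O yield, promote→Q0. Q0=[P1,P2] Q1=[P3,P5] Q2=[]
t=24-25: P1@Q0 runs 1, rem=1, I/O yield, promote→Q0. Q0=[P2,P1] Q1=[P3,P5] Q2=[]
t=25-26: P2@Q0 runs 1, rem=2, I/O yield, promote→Q0. Q0=[P1,P2] Q1=[P3,P5] Q2=[]
t=26-27: P1@Q0 runs 1, rem=0, completes. Q0=[P2] Q1=[P3,P5] Q2=[]
t=27-28: P2@Q0 runs 1, rem=1, I/O yield, promote→Q0. Q0=[P2] Q1=[P3,P5] Q2=[]
t=28-29: P2@Q0 runs 1, rem=0, completes. Q0=[] Q1=[P3,P5] Q2=[]
t=29-34: P3@Q1 runs 5, rem=0, completes. Q0=[] Q1=[P5] Q2=[]
t=34-37: P5@Q1 runs 3, rem=0, completes. Q0=[] Q1=[] Q2=[]

Answer: P1(0-1) P2(1-2) P3(2-5) P4(5-6) P5(6-9) P1(9-10) P2(10-11) P4(11-12) P1(12-13) P2(13-14) P4(14-15) P1(15-16) P2(16-17) P4(17-18) P1(18-19) P2(19-20) P1(20-21) P2(21-22) P1(22-23) P2(23-24) P1(24-25) P2(25-26) P1(26-27) P2(27-28) P2(28-29) P3(29-34) P5(34-37)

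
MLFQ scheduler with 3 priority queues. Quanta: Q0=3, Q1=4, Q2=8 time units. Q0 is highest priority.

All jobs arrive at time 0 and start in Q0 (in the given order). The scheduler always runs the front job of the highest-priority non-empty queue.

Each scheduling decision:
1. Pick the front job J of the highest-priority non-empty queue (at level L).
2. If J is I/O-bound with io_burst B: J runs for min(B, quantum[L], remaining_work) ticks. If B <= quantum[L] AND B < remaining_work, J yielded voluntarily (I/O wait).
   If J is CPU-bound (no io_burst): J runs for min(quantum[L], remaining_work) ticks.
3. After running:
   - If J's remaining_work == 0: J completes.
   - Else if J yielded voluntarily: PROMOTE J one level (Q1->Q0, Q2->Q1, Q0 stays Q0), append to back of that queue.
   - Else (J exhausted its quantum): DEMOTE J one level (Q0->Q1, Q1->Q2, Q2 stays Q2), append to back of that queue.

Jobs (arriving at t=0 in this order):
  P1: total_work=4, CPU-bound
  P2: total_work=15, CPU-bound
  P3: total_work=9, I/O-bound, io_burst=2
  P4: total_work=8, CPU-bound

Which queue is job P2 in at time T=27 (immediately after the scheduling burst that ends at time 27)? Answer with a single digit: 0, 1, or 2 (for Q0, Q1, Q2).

t=0-3: P1@Q0 runs 3, rem=1, quantum used, demote→Q1. Q0=[P2,P3,P4] Q1=[P1] Q2=[]
t=3-6: P2@Q0 runs 3, rem=12, quantum used, demote→Q1. Q0=[P3,P4] Q1=[P1,P2] Q2=[]
t=6-8: P3@Q0 runs 2, rem=7, I/O yield, promote→Q0. Q0=[P4,P3] Q1=[P1,P2] Q2=[]
t=8-11: P4@Q0 runs 3, rem=5, quantum used, demote→Q1. Q0=[P3] Q1=[P1,P2,P4] Q2=[]
t=11-13: P3@Q0 runs 2, rem=5, I/O yield, promote→Q0. Q0=[P3] Q1=[P1,P2,P4] Q2=[]
t=13-15: P3@Q0 runs 2, rem=3, I/O yield, promote→Q0. Q0=[P3] Q1=[P1,P2,P4] Q2=[]
t=15-17: P3@Q0 runs 2, rem=1, I/O yield, promote→Q0. Q0=[P3] Q1=[P1,P2,P4] Q2=[]
t=17-18: P3@Q0 runs 1, rem=0, completes. Q0=[] Q1=[P1,P2,P4] Q2=[]
t=18-19: P1@Q1 runs 1, rem=0, completes. Q0=[] Q1=[P2,P4] Q2=[]
t=19-23: P2@Q1 runs 4, rem=8, quantum used, demote→Q2. Q0=[] Q1=[P4] Q2=[P2]
t=23-27: P4@Q1 runs 4, rem=1, quantum used, demote→Q2. Q0=[] Q1=[] Q2=[P2,P4]
t=27-35: P2@Q2 runs 8, rem=0, completes. Q0=[] Q1=[] Q2=[P4]
t=35-36: P4@Q2 runs 1, rem=0, completes. Q0=[] Q1=[] Q2=[]

Answer: 2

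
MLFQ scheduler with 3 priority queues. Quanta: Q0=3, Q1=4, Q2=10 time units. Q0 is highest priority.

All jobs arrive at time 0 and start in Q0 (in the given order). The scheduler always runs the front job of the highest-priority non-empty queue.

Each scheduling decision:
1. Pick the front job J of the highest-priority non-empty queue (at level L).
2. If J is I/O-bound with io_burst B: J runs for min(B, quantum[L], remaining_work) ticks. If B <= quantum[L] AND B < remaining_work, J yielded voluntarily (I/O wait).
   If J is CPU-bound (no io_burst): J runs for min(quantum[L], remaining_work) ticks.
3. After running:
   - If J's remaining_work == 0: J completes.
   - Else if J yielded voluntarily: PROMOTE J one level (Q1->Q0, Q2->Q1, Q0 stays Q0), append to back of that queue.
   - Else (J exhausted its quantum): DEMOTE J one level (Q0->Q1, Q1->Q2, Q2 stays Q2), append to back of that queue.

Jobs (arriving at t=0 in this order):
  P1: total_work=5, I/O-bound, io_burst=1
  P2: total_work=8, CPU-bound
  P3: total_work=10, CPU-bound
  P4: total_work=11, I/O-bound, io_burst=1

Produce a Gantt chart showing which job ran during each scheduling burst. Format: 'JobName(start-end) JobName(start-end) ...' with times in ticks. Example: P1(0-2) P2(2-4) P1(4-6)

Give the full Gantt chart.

t=0-1: P1@Q0 runs 1, rem=4, I/O yield, promote→Q0. Q0=[P2,P3,P4,P1] Q1=[] Q2=[]
t=1-4: P2@Q0 runs 3, rem=5, quantum used, demote→Q1. Q0=[P3,P4,P1] Q1=[P2] Q2=[]
t=4-7: P3@Q0 runs 3, rem=7, quantum used, demote→Q1. Q0=[P4,P1] Q1=[P2,P3] Q2=[]
t=7-8: P4@Q0 runs 1, rem=10, I/O yield, promote→Q0. Q0=[P1,P4] Q1=[P2,P3] Q2=[]
t=8-9: P1@Q0 runs 1, rem=3, I/O yield, promote→Q0. Q0=[P4,P1] Q1=[P2,P3] Q2=[]
t=9-10: P4@Q0 runs 1, rem=9, I/O yield, promote→Q0. Q0=[P1,P4] Q1=[P2,P3] Q2=[]
t=10-11: P1@Q0 runs 1, rem=2, I/O yield, promote→Q0. Q0=[P4,P1] Q1=[P2,P3] Q2=[]
t=11-12: P4@Q0 runs 1, rem=8, I/O yield, promote→Q0. Q0=[P1,P4] Q1=[P2,P3] Q2=[]
t=12-13: P1@Q0 runs 1, rem=1, I/O yield, promote→Q0. Q0=[P4,P1] Q1=[P2,P3] Q2=[]
t=13-14: P4@Q0 runs 1, rem=7, I/O yield, promote→Q0. Q0=[P1,P4] Q1=[P2,P3] Q2=[]
t=14-15: P1@Q0 runs 1, rem=0, completes. Q0=[P4] Q1=[P2,P3] Q2=[]
t=15-16: P4@Q0 runs 1, rem=6, I/O yield, promote→Q0. Q0=[P4] Q1=[P2,P3] Q2=[]
t=16-17: P4@Q0 runs 1, rem=5, I/O yield, promote→Q0. Q0=[P4] Q1=[P2,P3] Q2=[]
t=17-18: P4@Q0 runs 1, rem=4, I/O yield, promote→Q0. Q0=[P4] Q1=[P2,P3] Q2=[]
t=18-19: P4@Q0 runs 1, rem=3, I/O yield, promote→Q0. Q0=[P4] Q1=[P2,P3] Q2=[]
t=19-20: P4@Q0 runs 1, rem=2, I/O yield, promote→Q0. Q0=[P4] Q1=[P2,P3] Q2=[]
t=20-21: P4@Q0 runs 1, rem=1, I/O yield, promote→Q0. Q0=[P4] Q1=[P2,P3] Q2=[]
t=21-22: P4@Q0 runs 1, rem=0, completes. Q0=[] Q1=[P2,P3] Q2=[]
t=22-26: P2@Q1 runs 4, rem=1, quantum used, demote→Q2. Q0=[] Q1=[P3] Q2=[P2]
t=26-30: P3@Q1 runs 4, rem=3, quantum used, demote→Q2. Q0=[] Q1=[] Q2=[P2,P3]
t=30-31: P2@Q2 runs 1, rem=0, completes. Q0=[] Q1=[] Q2=[P3]
t=31-34: P3@Q2 runs 3, rem=0, completes. Q0=[] Q1=[] Q2=[]

Answer: P1(0-1) P2(1-4) P3(4-7) P4(7-8) P1(8-9) P4(9-10) P1(10-11) P4(11-12) P1(12-13) P4(13-14) P1(14-15) P4(15-16) P4(16-17) P4(17-18) P4(18-19) P4(19-20) P4(20-21) P4(21-22) P2(22-26) P3(26-30) P2(30-31) P3(31-34)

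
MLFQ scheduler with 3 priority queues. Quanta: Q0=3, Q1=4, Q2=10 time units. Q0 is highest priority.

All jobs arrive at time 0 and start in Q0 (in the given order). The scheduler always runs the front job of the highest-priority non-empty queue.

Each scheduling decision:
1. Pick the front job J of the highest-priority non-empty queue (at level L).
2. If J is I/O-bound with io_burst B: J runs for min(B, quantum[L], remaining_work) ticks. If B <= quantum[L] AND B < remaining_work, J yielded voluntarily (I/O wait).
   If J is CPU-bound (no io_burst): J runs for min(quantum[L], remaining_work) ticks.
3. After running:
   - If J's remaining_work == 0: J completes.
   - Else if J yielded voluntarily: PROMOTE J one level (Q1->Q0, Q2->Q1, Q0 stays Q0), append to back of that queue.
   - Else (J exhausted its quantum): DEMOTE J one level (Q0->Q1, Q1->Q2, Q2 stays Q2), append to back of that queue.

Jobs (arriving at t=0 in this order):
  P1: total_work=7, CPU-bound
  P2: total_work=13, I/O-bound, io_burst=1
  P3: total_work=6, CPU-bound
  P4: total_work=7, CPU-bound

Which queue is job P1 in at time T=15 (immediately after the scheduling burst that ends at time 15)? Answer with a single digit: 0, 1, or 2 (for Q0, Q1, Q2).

Answer: 1

Derivation:
t=0-3: P1@Q0 runs 3, rem=4, quantum used, demote→Q1. Q0=[P2,P3,P4] Q1=[P1] Q2=[]
t=3-4: P2@Q0 runs 1, rem=12, I/O yield, promote→Q0. Q0=[P3,P4,P2] Q1=[P1] Q2=[]
t=4-7: P3@Q0 runs 3, rem=3, quantum used, demote→Q1. Q0=[P4,P2] Q1=[P1,P3] Q2=[]
t=7-10: P4@Q0 runs 3, rem=4, quantum used, demote→Q1. Q0=[P2] Q1=[P1,P3,P4] Q2=[]
t=10-11: P2@Q0 runs 1, rem=11, I/O yield, promote→Q0. Q0=[P2] Q1=[P1,P3,P4] Q2=[]
t=11-12: P2@Q0 runs 1, rem=10, I/O yield, promote→Q0. Q0=[P2] Q1=[P1,P3,P4] Q2=[]
t=12-13: P2@Q0 runs 1, rem=9, I/O yield, promote→Q0. Q0=[P2] Q1=[P1,P3,P4] Q2=[]
t=13-14: P2@Q0 runs 1, rem=8, I/O yield, promote→Q0. Q0=[P2] Q1=[P1,P3,P4] Q2=[]
t=14-15: P2@Q0 runs 1, rem=7, I/O yield, promote→Q0. Q0=[P2] Q1=[P1,P3,P4] Q2=[]
t=15-16: P2@Q0 runs 1, rem=6, I/O yield, promote→Q0. Q0=[P2] Q1=[P1,P3,P4] Q2=[]
t=16-17: P2@Q0 runs 1, rem=5, I/O yield, promote→Q0. Q0=[P2] Q1=[P1,P3,P4] Q2=[]
t=17-18: P2@Q0 runs 1, rem=4, I/O yield, promote→Q0. Q0=[P2] Q1=[P1,P3,P4] Q2=[]
t=18-19: P2@Q0 runs 1, rem=3, I/O yield, promote→Q0. Q0=[P2] Q1=[P1,P3,P4] Q2=[]
t=19-20: P2@Q0 runs 1, rem=2, I/O yield, promote→Q0. Q0=[P2] Q1=[P1,P3,P4] Q2=[]
t=20-21: P2@Q0 runs 1, rem=1, I/O yield, promote→Q0. Q0=[P2] Q1=[P1,P3,P4] Q2=[]
t=21-22: P2@Q0 runs 1, rem=0, completes. Q0=[] Q1=[P1,P3,P4] Q2=[]
t=22-26: P1@Q1 runs 4, rem=0, completes. Q0=[] Q1=[P3,P4] Q2=[]
t=26-29: P3@Q1 runs 3, rem=0, completes. Q0=[] Q1=[P4] Q2=[]
t=29-33: P4@Q1 runs 4, rem=0, completes. Q0=[] Q1=[] Q2=[]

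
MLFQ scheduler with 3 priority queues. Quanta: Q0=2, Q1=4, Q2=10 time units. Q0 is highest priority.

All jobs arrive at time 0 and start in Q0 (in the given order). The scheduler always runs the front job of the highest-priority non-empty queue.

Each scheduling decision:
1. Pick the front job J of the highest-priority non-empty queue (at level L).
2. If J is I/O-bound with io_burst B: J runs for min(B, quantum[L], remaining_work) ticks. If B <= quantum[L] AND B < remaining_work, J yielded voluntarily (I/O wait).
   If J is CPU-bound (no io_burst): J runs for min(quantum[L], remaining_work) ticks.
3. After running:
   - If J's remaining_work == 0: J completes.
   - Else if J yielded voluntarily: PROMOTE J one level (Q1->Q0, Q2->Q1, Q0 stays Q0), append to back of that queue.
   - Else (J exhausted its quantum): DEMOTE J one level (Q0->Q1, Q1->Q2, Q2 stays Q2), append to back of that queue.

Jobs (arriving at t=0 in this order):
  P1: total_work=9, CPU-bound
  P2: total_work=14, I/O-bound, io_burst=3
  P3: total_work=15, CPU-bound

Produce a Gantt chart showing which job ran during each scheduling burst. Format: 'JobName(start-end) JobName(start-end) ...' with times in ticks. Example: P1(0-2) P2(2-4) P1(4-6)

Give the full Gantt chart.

t=0-2: P1@Q0 runs 2, rem=7, quantum used, demote→Q1. Q0=[P2,P3] Q1=[P1] Q2=[]
t=2-4: P2@Q0 runs 2, rem=12, quantum used, demote→Q1. Q0=[P3] Q1=[P1,P2] Q2=[]
t=4-6: P3@Q0 runs 2, rem=13, quantum used, demote→Q1. Q0=[] Q1=[P1,P2,P3] Q2=[]
t=6-10: P1@Q1 runs 4, rem=3, quantum used, demote→Q2. Q0=[] Q1=[P2,P3] Q2=[P1]
t=10-13: P2@Q1 runs 3, rem=9, I/O yield, promote→Q0. Q0=[P2] Q1=[P3] Q2=[P1]
t=13-15: P2@Q0 runs 2, rem=7, quantum used, demote→Q1. Q0=[] Q1=[P3,P2] Q2=[P1]
t=15-19: P3@Q1 runs 4, rem=9, quantum used, demote→Q2. Q0=[] Q1=[P2] Q2=[P1,P3]
t=19-22: P2@Q1 runs 3, rem=4, I/O yield, promote→Q0. Q0=[P2] Q1=[] Q2=[P1,P3]
t=22-24: P2@Q0 runs 2, rem=2, quantum used, demote→Q1. Q0=[] Q1=[P2] Q2=[P1,P3]
t=24-26: P2@Q1 runs 2, rem=0, completes. Q0=[] Q1=[] Q2=[P1,P3]
t=26-29: P1@Q2 runs 3, rem=0, completes. Q0=[] Q1=[] Q2=[P3]
t=29-38: P3@Q2 runs 9, rem=0, completes. Q0=[] Q1=[] Q2=[]

Answer: P1(0-2) P2(2-4) P3(4-6) P1(6-10) P2(10-13) P2(13-15) P3(15-19) P2(19-22) P2(22-24) P2(24-26) P1(26-29) P3(29-38)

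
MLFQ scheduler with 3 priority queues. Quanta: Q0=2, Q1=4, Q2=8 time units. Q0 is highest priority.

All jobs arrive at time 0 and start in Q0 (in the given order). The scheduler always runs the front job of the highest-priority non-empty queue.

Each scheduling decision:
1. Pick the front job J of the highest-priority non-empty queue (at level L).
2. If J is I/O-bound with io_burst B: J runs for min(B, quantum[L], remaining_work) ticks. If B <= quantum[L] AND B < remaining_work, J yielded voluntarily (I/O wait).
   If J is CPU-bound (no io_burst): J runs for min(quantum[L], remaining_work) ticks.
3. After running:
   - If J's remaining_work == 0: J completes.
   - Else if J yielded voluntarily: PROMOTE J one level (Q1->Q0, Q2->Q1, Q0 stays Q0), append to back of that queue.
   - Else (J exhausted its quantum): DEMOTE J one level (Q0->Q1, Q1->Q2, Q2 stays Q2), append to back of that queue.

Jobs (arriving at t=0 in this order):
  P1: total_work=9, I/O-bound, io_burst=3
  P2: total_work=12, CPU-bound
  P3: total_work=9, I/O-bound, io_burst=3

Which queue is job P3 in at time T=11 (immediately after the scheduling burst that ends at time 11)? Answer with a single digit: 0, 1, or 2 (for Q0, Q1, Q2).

Answer: 1

Derivation:
t=0-2: P1@Q0 runs 2, rem=7, quantum used, demote→Q1. Q0=[P2,P3] Q1=[P1] Q2=[]
t=2-4: P2@Q0 runs 2, rem=10, quantum used, demote→Q1. Q0=[P3] Q1=[P1,P2] Q2=[]
t=4-6: P3@Q0 runs 2, rem=7, quantum used, demote→Q1. Q0=[] Q1=[P1,P2,P3] Q2=[]
t=6-9: P1@Q1 runs 3, rem=4, I/O yield, promote→Q0. Q0=[P1] Q1=[P2,P3] Q2=[]
t=9-11: P1@Q0 runs 2, rem=2, quantum used, demote→Q1. Q0=[] Q1=[P2,P3,P1] Q2=[]
t=11-15: P2@Q1 runs 4, rem=6, quantum used, demote→Q2. Q0=[] Q1=[P3,P1] Q2=[P2]
t=15-18: P3@Q1 runs 3, rem=4, I/O yield, promote→Q0. Q0=[P3] Q1=[P1] Q2=[P2]
t=18-20: P3@Q0 runs 2, rem=2, quantum used, demote→Q1. Q0=[] Q1=[P1,P3] Q2=[P2]
t=20-22: P1@Q1 runs 2, rem=0, completes. Q0=[] Q1=[P3] Q2=[P2]
t=22-24: P3@Q1 runs 2, rem=0, completes. Q0=[] Q1=[] Q2=[P2]
t=24-30: P2@Q2 runs 6, rem=0, completes. Q0=[] Q1=[] Q2=[]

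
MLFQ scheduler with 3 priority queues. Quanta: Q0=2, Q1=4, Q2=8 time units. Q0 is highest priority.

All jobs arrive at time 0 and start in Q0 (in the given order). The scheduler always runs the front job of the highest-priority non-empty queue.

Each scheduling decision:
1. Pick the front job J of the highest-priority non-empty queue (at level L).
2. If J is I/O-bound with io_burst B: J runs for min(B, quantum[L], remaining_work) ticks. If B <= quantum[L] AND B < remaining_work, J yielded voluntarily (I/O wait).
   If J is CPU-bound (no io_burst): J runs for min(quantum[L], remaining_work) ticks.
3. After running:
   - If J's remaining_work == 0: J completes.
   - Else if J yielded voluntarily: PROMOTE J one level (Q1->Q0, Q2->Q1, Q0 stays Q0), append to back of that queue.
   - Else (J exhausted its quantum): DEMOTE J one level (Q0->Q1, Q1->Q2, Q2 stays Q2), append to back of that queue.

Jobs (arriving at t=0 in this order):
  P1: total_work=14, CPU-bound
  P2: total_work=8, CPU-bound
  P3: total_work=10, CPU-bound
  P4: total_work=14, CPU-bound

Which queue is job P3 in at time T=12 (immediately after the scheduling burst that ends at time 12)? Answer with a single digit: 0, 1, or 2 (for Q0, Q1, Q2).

t=0-2: P1@Q0 runs 2, rem=12, quantum used, demote→Q1. Q0=[P2,P3,P4] Q1=[P1] Q2=[]
t=2-4: P2@Q0 runs 2, rem=6, quantum used, demote→Q1. Q0=[P3,P4] Q1=[P1,P2] Q2=[]
t=4-6: P3@Q0 runs 2, rem=8, quantum used, demote→Q1. Q0=[P4] Q1=[P1,P2,P3] Q2=[]
t=6-8: P4@Q0 runs 2, rem=12, quantum used, demote→Q1. Q0=[] Q1=[P1,P2,P3,P4] Q2=[]
t=8-12: P1@Q1 runs 4, rem=8, quantum used, demote→Q2. Q0=[] Q1=[P2,P3,P4] Q2=[P1]
t=12-16: P2@Q1 runs 4, rem=2, quantum used, demote→Q2. Q0=[] Q1=[P3,P4] Q2=[P1,P2]
t=16-20: P3@Q1 runs 4, rem=4, quantum used, demote→Q2. Q0=[] Q1=[P4] Q2=[P1,P2,P3]
t=20-24: P4@Q1 runs 4, rem=8, quantum used, demote→Q2. Q0=[] Q1=[] Q2=[P1,P2,P3,P4]
t=24-32: P1@Q2 runs 8, rem=0, completes. Q0=[] Q1=[] Q2=[P2,P3,P4]
t=32-34: P2@Q2 runs 2, rem=0, completes. Q0=[] Q1=[] Q2=[P3,P4]
t=34-38: P3@Q2 runs 4, rem=0, completes. Q0=[] Q1=[] Q2=[P4]
t=38-46: P4@Q2 runs 8, rem=0, completes. Q0=[] Q1=[] Q2=[]

Answer: 1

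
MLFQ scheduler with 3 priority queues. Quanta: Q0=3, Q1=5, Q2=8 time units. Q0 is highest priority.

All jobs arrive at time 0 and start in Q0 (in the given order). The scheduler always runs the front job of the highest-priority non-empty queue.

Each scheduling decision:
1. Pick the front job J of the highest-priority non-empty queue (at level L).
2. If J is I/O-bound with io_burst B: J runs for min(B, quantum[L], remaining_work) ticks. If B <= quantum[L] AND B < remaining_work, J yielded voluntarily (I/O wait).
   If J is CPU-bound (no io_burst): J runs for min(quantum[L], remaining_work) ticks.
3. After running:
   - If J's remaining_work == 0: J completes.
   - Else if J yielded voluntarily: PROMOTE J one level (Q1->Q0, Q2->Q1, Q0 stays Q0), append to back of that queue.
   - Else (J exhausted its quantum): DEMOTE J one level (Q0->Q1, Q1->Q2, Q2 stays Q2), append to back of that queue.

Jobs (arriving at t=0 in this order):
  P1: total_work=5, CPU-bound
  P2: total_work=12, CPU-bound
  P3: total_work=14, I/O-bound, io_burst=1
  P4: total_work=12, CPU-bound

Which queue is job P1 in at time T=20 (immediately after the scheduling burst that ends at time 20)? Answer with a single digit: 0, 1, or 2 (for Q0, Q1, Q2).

Answer: 1

Derivation:
t=0-3: P1@Q0 runs 3, rem=2, quantum used, demote→Q1. Q0=[P2,P3,P4] Q1=[P1] Q2=[]
t=3-6: P2@Q0 runs 3, rem=9, quantum used, demote→Q1. Q0=[P3,P4] Q1=[P1,P2] Q2=[]
t=6-7: P3@Q0 runs 1, rem=13, I/O yield, promote→Q0. Q0=[P4,P3] Q1=[P1,P2] Q2=[]
t=7-10: P4@Q0 runs 3, rem=9, quantum used, demote→Q1. Q0=[P3] Q1=[P1,P2,P4] Q2=[]
t=10-11: P3@Q0 runs 1, rem=12, I/O yield, promote→Q0. Q0=[P3] Q1=[P1,P2,P4] Q2=[]
t=11-12: P3@Q0 runs 1, rem=11, I/O yield, promote→Q0. Q0=[P3] Q1=[P1,P2,P4] Q2=[]
t=12-13: P3@Q0 runs 1, rem=10, I/O yield, promote→Q0. Q0=[P3] Q1=[P1,P2,P4] Q2=[]
t=13-14: P3@Q0 runs 1, rem=9, I/O yield, promote→Q0. Q0=[P3] Q1=[P1,P2,P4] Q2=[]
t=14-15: P3@Q0 runs 1, rem=8, I/O yield, promote→Q0. Q0=[P3] Q1=[P1,P2,P4] Q2=[]
t=15-16: P3@Q0 runs 1, rem=7, I/O yield, promote→Q0. Q0=[P3] Q1=[P1,P2,P4] Q2=[]
t=16-17: P3@Q0 runs 1, rem=6, I/O yield, promote→Q0. Q0=[P3] Q1=[P1,P2,P4] Q2=[]
t=17-18: P3@Q0 runs 1, rem=5, I/O yield, promote→Q0. Q0=[P3] Q1=[P1,P2,P4] Q2=[]
t=18-19: P3@Q0 runs 1, rem=4, I/O yield, promote→Q0. Q0=[P3] Q1=[P1,P2,P4] Q2=[]
t=19-20: P3@Q0 runs 1, rem=3, I/O yield, promote→Q0. Q0=[P3] Q1=[P1,P2,P4] Q2=[]
t=20-21: P3@Q0 runs 1, rem=2, I/O yield, promote→Q0. Q0=[P3] Q1=[P1,P2,P4] Q2=[]
t=21-22: P3@Q0 runs 1, rem=1, I/O yield, promote→Q0. Q0=[P3] Q1=[P1,P2,P4] Q2=[]
t=22-23: P3@Q0 runs 1, rem=0, completes. Q0=[] Q1=[P1,P2,P4] Q2=[]
t=23-25: P1@Q1 runs 2, rem=0, completes. Q0=[] Q1=[P2,P4] Q2=[]
t=25-30: P2@Q1 runs 5, rem=4, quantum used, demote→Q2. Q0=[] Q1=[P4] Q2=[P2]
t=30-35: P4@Q1 runs 5, rem=4, quantum used, demote→Q2. Q0=[] Q1=[] Q2=[P2,P4]
t=35-39: P2@Q2 runs 4, rem=0, completes. Q0=[] Q1=[] Q2=[P4]
t=39-43: P4@Q2 runs 4, rem=0, completes. Q0=[] Q1=[] Q2=[]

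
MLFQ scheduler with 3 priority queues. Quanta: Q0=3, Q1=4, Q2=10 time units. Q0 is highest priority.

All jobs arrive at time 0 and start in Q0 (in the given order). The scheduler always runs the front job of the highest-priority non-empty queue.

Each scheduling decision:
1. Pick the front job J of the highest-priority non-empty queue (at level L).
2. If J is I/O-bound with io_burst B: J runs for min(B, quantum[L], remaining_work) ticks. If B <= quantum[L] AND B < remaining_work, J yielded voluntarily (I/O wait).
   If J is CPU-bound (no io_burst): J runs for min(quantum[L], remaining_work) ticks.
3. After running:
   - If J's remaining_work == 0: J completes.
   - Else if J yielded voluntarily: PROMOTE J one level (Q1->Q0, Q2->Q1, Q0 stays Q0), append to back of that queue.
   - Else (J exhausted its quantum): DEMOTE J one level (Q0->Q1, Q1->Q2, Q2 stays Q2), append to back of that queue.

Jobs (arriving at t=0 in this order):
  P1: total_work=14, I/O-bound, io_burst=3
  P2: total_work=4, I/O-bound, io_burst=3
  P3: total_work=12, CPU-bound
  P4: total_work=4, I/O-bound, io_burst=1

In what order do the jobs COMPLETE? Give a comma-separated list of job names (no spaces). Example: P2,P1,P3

t=0-3: P1@Q0 runs 3, rem=11, I/O yield, promote→Q0. Q0=[P2,P3,P4,P1] Q1=[] Q2=[]
t=3-6: P2@Q0 runs 3, rem=1, I/O yield, promote→Q0. Q0=[P3,P4,P1,P2] Q1=[] Q2=[]
t=6-9: P3@Q0 runs 3, rem=9, quantum used, demote→Q1. Q0=[P4,P1,P2] Q1=[P3] Q2=[]
t=9-10: P4@Q0 runs 1, rem=3, I/O yield, promote→Q0. Q0=[P1,P2,P4] Q1=[P3] Q2=[]
t=10-13: P1@Q0 runs 3, rem=8, I/O yield, promote→Q0. Q0=[P2,P4,P1] Q1=[P3] Q2=[]
t=13-14: P2@Q0 runs 1, rem=0, completes. Q0=[P4,P1] Q1=[P3] Q2=[]
t=14-15: P4@Q0 runs 1, rem=2, I/O yield, promote→Q0. Q0=[P1,P4] Q1=[P3] Q2=[]
t=15-18: P1@Q0 runs 3, rem=5, I/O yield, promote→Q0. Q0=[P4,P1] Q1=[P3] Q2=[]
t=18-19: P4@Q0 runs 1, rem=1, I/O yield, promote→Q0. Q0=[P1,P4] Q1=[P3] Q2=[]
t=19-22: P1@Q0 runs 3, rem=2, I/O yield, promote→Q0. Q0=[P4,P1] Q1=[P3] Q2=[]
t=22-23: P4@Q0 runs 1, rem=0, completes. Q0=[P1] Q1=[P3] Q2=[]
t=23-25: P1@Q0 runs 2, rem=0, completes. Q0=[] Q1=[P3] Q2=[]
t=25-29: P3@Q1 runs 4, rem=5, quantum used, demote→Q2. Q0=[] Q1=[] Q2=[P3]
t=29-34: P3@Q2 runs 5, rem=0, completes. Q0=[] Q1=[] Q2=[]

Answer: P2,P4,P1,P3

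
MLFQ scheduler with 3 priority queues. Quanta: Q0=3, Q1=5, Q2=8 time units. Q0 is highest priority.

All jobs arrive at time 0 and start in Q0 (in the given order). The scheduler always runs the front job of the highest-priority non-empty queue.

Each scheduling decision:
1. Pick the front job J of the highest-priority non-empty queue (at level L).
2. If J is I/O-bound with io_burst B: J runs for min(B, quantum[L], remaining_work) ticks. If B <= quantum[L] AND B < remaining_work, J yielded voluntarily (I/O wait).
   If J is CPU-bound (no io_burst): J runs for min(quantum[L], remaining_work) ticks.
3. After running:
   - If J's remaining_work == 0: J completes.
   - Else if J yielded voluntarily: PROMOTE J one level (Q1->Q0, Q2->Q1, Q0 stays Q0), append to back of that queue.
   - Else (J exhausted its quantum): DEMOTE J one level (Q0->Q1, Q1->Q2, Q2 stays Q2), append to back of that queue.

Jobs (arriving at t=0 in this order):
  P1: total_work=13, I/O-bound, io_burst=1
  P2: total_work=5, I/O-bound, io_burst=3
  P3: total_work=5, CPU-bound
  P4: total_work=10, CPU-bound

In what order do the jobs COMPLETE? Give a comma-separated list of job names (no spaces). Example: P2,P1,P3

t=0-1: P1@Q0 runs 1, rem=12, I/O yield, promote→Q0. Q0=[P2,P3,P4,P1] Q1=[] Q2=[]
t=1-4: P2@Q0 runs 3, rem=2, I/O yield, promote→Q0. Q0=[P3,P4,P1,P2] Q1=[] Q2=[]
t=4-7: P3@Q0 runs 3, rem=2, quantum used, demote→Q1. Q0=[P4,P1,P2] Q1=[P3] Q2=[]
t=7-10: P4@Q0 runs 3, rem=7, quantum used, demote→Q1. Q0=[P1,P2] Q1=[P3,P4] Q2=[]
t=10-11: P1@Q0 runs 1, rem=11, I/O yield, promote→Q0. Q0=[P2,P1] Q1=[P3,P4] Q2=[]
t=11-13: P2@Q0 runs 2, rem=0, completes. Q0=[P1] Q1=[P3,P4] Q2=[]
t=13-14: P1@Q0 runs 1, rem=10, I/O yield, promote→Q0. Q0=[P1] Q1=[P3,P4] Q2=[]
t=14-15: P1@Q0 runs 1, rem=9, I/O yield, promote→Q0. Q0=[P1] Q1=[P3,P4] Q2=[]
t=15-16: P1@Q0 runs 1, rem=8, I/O yield, promote→Q0. Q0=[P1] Q1=[P3,P4] Q2=[]
t=16-17: P1@Q0 runs 1, rem=7, I/O yield, promote→Q0. Q0=[P1] Q1=[P3,P4] Q2=[]
t=17-18: P1@Q0 runs 1, rem=6, I/O yield, promote→Q0. Q0=[P1] Q1=[P3,P4] Q2=[]
t=18-19: P1@Q0 runs 1, rem=5, I/O yield, promote→Q0. Q0=[P1] Q1=[P3,P4] Q2=[]
t=19-20: P1@Q0 runs 1, rem=4, I/O yield, promote→Q0. Q0=[P1] Q1=[P3,P4] Q2=[]
t=20-21: P1@Q0 runs 1, rem=3, I/O yield, promote→Q0. Q0=[P1] Q1=[P3,P4] Q2=[]
t=21-22: P1@Q0 runs 1, rem=2, I/O yield, promote→Q0. Q0=[P1] Q1=[P3,P4] Q2=[]
t=22-23: P1@Q0 runs 1, rem=1, I/O yield, promote→Q0. Q0=[P1] Q1=[P3,P4] Q2=[]
t=23-24: P1@Q0 runs 1, rem=0, completes. Q0=[] Q1=[P3,P4] Q2=[]
t=24-26: P3@Q1 runs 2, rem=0, completes. Q0=[] Q1=[P4] Q2=[]
t=26-31: P4@Q1 runs 5, rem=2, quantum used, demote→Q2. Q0=[] Q1=[] Q2=[P4]
t=31-33: P4@Q2 runs 2, rem=0, completes. Q0=[] Q1=[] Q2=[]

Answer: P2,P1,P3,P4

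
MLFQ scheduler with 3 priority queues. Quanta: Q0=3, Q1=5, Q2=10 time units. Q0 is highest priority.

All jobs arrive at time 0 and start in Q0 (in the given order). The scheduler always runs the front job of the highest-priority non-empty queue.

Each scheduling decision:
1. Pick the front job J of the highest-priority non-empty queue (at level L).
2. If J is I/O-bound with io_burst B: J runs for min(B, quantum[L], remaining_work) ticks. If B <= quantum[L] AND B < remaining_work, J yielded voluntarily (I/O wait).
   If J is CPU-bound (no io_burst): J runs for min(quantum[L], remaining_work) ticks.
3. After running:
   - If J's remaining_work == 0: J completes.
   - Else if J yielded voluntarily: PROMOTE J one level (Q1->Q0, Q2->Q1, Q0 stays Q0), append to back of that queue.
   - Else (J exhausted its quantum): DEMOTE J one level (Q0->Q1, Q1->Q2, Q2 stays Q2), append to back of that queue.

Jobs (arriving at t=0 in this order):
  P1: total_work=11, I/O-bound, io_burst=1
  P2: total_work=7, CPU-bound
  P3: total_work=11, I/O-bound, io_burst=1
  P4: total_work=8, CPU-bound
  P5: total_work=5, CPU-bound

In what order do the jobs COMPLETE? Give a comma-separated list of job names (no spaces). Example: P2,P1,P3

Answer: P1,P3,P2,P4,P5

Derivation:
t=0-1: P1@Q0 runs 1, rem=10, I/O yield, promote→Q0. Q0=[P2,P3,P4,P5,P1] Q1=[] Q2=[]
t=1-4: P2@Q0 runs 3, rem=4, quantum used, demote→Q1. Q0=[P3,P4,P5,P1] Q1=[P2] Q2=[]
t=4-5: P3@Q0 runs 1, rem=10, I/O yield, promote→Q0. Q0=[P4,P5,P1,P3] Q1=[P2] Q2=[]
t=5-8: P4@Q0 runs 3, rem=5, quantum used, demote→Q1. Q0=[P5,P1,P3] Q1=[P2,P4] Q2=[]
t=8-11: P5@Q0 runs 3, rem=2, quantum used, demote→Q1. Q0=[P1,P3] Q1=[P2,P4,P5] Q2=[]
t=11-12: P1@Q0 runs 1, rem=9, I/O yield, promote→Q0. Q0=[P3,P1] Q1=[P2,P4,P5] Q2=[]
t=12-13: P3@Q0 runs 1, rem=9, I/O yield, promote→Q0. Q0=[P1,P3] Q1=[P2,P4,P5] Q2=[]
t=13-14: P1@Q0 runs 1, rem=8, I/O yield, promote→Q0. Q0=[P3,P1] Q1=[P2,P4,P5] Q2=[]
t=14-15: P3@Q0 runs 1, rem=8, I/O yield, promote→Q0. Q0=[P1,P3] Q1=[P2,P4,P5] Q2=[]
t=15-16: P1@Q0 runs 1, rem=7, I/O yield, promote→Q0. Q0=[P3,P1] Q1=[P2,P4,P5] Q2=[]
t=16-17: P3@Q0 runs 1, rem=7, I/O yield, promote→Q0. Q0=[P1,P3] Q1=[P2,P4,P5] Q2=[]
t=17-18: P1@Q0 runs 1, rem=6, I/O yield, promote→Q0. Q0=[P3,P1] Q1=[P2,P4,P5] Q2=[]
t=18-19: P3@Q0 runs 1, rem=6, I/O yield, promote→Q0. Q0=[P1,P3] Q1=[P2,P4,P5] Q2=[]
t=19-20: P1@Q0 runs 1, rem=5, I/O yield, promote→Q0. Q0=[P3,P1] Q1=[P2,P4,P5] Q2=[]
t=20-21: P3@Q0 runs 1, rem=5, I/O yield, promote→Q0. Q0=[P1,P3] Q1=[P2,P4,P5] Q2=[]
t=21-22: P1@Q0 runs 1, rem=4, I/O yield, promote→Q0. Q0=[P3,P1] Q1=[P2,P4,P5] Q2=[]
t=22-23: P3@Q0 runs 1, rem=4, I/O yield, promote→Q0. Q0=[P1,P3] Q1=[P2,P4,P5] Q2=[]
t=23-24: P1@Q0 runs 1, rem=3, I/O yield, promote→Q0. Q0=[P3,P1] Q1=[P2,P4,P5] Q2=[]
t=24-25: P3@Q0 runs 1, rem=3, I/O yield, promote→Q0. Q0=[P1,P3] Q1=[P2,P4,P5] Q2=[]
t=25-26: P1@Q0 runs 1, rem=2, I/O yield, promote→Q0. Q0=[P3,P1] Q1=[P2,P4,P5] Q2=[]
t=26-27: P3@Q0 runs 1, rem=2, I/O yield, promote→Q0. Q0=[P1,P3] Q1=[P2,P4,P5] Q2=[]
t=27-28: P1@Q0 runs 1, rem=1, I/O yield, promote→Q0. Q0=[P3,P1] Q1=[P2,P4,P5] Q2=[]
t=28-29: P3@Q0 runs 1, rem=1, I/O yield, promote→Q0. Q0=[P1,P3] Q1=[P2,P4,P5] Q2=[]
t=29-30: P1@Q0 runs 1, rem=0, completes. Q0=[P3] Q1=[P2,P4,P5] Q2=[]
t=30-31: P3@Q0 runs 1, rem=0, completes. Q0=[] Q1=[P2,P4,P5] Q2=[]
t=31-35: P2@Q1 runs 4, rem=0, completes. Q0=[] Q1=[P4,P5] Q2=[]
t=35-40: P4@Q1 runs 5, rem=0, completes. Q0=[] Q1=[P5] Q2=[]
t=40-42: P5@Q1 runs 2, rem=0, completes. Q0=[] Q1=[] Q2=[]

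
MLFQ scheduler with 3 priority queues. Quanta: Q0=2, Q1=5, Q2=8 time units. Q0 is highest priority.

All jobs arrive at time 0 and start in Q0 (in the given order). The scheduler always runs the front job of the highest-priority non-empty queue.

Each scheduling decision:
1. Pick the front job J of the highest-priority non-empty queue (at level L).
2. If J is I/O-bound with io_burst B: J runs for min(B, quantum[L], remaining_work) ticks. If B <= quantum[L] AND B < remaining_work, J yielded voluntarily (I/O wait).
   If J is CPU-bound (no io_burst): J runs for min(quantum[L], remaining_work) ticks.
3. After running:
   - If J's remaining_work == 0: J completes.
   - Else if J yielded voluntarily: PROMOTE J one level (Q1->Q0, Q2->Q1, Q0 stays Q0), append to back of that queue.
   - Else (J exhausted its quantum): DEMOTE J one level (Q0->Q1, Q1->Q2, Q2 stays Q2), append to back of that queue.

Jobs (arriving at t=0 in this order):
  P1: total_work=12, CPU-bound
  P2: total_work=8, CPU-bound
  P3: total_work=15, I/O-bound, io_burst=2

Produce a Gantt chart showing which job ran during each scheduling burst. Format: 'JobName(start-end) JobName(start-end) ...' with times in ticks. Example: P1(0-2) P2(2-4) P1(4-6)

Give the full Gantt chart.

Answer: P1(0-2) P2(2-4) P3(4-6) P3(6-8) P3(8-10) P3(10-12) P3(12-14) P3(14-16) P3(16-18) P3(18-19) P1(19-24) P2(24-29) P1(29-34) P2(34-35)

Derivation:
t=0-2: P1@Q0 runs 2, rem=10, quantum used, demote→Q1. Q0=[P2,P3] Q1=[P1] Q2=[]
t=2-4: P2@Q0 runs 2, rem=6, quantum used, demote→Q1. Q0=[P3] Q1=[P1,P2] Q2=[]
t=4-6: P3@Q0 runs 2, rem=13, I/O yield, promote→Q0. Q0=[P3] Q1=[P1,P2] Q2=[]
t=6-8: P3@Q0 runs 2, rem=11, I/O yield, promote→Q0. Q0=[P3] Q1=[P1,P2] Q2=[]
t=8-10: P3@Q0 runs 2, rem=9, I/O yield, promote→Q0. Q0=[P3] Q1=[P1,P2] Q2=[]
t=10-12: P3@Q0 runs 2, rem=7, I/O yield, promote→Q0. Q0=[P3] Q1=[P1,P2] Q2=[]
t=12-14: P3@Q0 runs 2, rem=5, I/O yield, promote→Q0. Q0=[P3] Q1=[P1,P2] Q2=[]
t=14-16: P3@Q0 runs 2, rem=3, I/O yield, promote→Q0. Q0=[P3] Q1=[P1,P2] Q2=[]
t=16-18: P3@Q0 runs 2, rem=1, I/O yield, promote→Q0. Q0=[P3] Q1=[P1,P2] Q2=[]
t=18-19: P3@Q0 runs 1, rem=0, completes. Q0=[] Q1=[P1,P2] Q2=[]
t=19-24: P1@Q1 runs 5, rem=5, quantum used, demote→Q2. Q0=[] Q1=[P2] Q2=[P1]
t=24-29: P2@Q1 runs 5, rem=1, quantum used, demote→Q2. Q0=[] Q1=[] Q2=[P1,P2]
t=29-34: P1@Q2 runs 5, rem=0, completes. Q0=[] Q1=[] Q2=[P2]
t=34-35: P2@Q2 runs 1, rem=0, completes. Q0=[] Q1=[] Q2=[]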